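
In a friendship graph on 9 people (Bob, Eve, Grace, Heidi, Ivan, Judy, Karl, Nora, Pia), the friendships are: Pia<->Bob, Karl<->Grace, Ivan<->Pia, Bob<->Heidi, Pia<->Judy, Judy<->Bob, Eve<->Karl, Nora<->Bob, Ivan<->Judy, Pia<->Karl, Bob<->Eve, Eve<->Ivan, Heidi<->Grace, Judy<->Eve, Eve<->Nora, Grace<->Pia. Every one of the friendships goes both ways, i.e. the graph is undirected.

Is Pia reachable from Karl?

Yes

Explore from Karl.
Distance 1: reach Eve, Grace, Pia.
Found Pia.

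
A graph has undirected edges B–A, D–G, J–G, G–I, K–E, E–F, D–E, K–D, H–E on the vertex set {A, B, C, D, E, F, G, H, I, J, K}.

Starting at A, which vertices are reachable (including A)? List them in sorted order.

A, B

Start at A.
Its neighbours: B.
Nothing further is reachable.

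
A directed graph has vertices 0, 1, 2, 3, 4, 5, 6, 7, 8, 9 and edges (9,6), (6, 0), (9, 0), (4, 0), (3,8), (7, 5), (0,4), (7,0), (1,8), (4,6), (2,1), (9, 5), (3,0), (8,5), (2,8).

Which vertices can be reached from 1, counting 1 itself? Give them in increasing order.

Start at 1.
Its neighbours: 8.
Then their neighbours: 5.
Nothing further is reachable.

1, 5, 8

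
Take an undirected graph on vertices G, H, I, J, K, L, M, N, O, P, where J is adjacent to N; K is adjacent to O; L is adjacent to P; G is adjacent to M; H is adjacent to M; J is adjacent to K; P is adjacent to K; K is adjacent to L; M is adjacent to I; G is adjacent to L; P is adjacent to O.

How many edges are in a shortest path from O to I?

5

Distance 0: O.
Distance 1: K, P.
Distance 2: J, L.
Distance 3: G, N.
Distance 4: M.
Distance 5: H, I — contains I.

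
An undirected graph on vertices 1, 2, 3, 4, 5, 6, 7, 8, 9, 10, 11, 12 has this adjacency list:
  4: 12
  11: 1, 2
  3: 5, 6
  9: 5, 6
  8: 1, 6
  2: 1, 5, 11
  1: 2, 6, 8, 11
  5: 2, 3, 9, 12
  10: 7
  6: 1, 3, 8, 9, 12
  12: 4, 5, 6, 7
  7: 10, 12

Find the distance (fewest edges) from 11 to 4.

4

Distance 0: 11.
Distance 1: 1, 2.
Distance 2: 5, 6, 8.
Distance 3: 3, 9, 12.
Distance 4: 4, 7 — contains 4.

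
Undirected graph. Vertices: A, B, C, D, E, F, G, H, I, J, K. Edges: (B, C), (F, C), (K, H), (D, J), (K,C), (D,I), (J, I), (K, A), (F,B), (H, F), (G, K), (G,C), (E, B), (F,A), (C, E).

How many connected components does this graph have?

2

From A: component {A, B, C, E, F, G, H, K}.
From D: component {D, I, J}.
That's 2 components.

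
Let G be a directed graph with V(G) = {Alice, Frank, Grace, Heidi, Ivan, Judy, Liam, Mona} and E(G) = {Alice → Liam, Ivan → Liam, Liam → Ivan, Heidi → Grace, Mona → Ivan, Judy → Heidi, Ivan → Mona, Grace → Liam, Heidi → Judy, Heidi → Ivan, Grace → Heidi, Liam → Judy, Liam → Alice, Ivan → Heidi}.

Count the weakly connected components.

From Alice: component {Alice, Grace, Heidi, Ivan, Judy, Liam, Mona}.
From Frank: component {Frank}.
That's 2 components.

2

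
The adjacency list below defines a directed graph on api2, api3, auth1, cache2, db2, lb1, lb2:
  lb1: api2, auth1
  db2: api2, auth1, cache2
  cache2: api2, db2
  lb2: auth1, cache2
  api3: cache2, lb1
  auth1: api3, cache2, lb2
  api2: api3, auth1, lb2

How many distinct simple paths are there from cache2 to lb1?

cache2→api2→api3→lb1
cache2→api2→auth1→api3→lb1
cache2→api2→lb2→auth1→api3→lb1
cache2→db2→api2→api3→lb1
cache2→db2→api2→auth1→api3→lb1
cache2→db2→api2→lb2→auth1→api3→lb1
cache2→db2→auth1→api3→lb1

7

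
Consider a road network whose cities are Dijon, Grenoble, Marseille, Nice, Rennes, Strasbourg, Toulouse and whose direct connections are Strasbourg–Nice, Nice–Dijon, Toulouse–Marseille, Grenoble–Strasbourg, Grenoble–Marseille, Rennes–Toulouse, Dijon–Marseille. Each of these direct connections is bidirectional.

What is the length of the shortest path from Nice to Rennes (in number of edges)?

Distance 0: Nice.
Distance 1: Dijon, Strasbourg.
Distance 2: Grenoble, Marseille.
Distance 3: Toulouse.
Distance 4: Rennes — contains Rennes.

4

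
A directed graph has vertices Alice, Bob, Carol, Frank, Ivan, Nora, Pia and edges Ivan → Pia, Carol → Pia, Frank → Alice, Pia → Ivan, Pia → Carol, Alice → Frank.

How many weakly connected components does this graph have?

4

From Alice: component {Alice, Frank}.
From Bob: component {Bob}.
From Carol: component {Carol, Ivan, Pia}.
From Nora: component {Nora}.
That's 4 components.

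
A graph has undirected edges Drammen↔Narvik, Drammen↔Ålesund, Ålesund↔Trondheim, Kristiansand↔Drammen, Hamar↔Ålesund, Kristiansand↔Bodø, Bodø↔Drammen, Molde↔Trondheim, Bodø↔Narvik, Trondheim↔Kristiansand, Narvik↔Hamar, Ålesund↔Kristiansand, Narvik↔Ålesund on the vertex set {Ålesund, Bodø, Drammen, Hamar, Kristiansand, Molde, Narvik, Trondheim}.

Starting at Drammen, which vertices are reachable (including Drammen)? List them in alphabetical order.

Start at Drammen.
Its neighbours: Ålesund, Bodø, Kristiansand, Narvik.
Then their neighbours: Hamar, Trondheim.
Then next layer: Molde.
Every vertex is now reached.

Ålesund, Bodø, Drammen, Hamar, Kristiansand, Molde, Narvik, Trondheim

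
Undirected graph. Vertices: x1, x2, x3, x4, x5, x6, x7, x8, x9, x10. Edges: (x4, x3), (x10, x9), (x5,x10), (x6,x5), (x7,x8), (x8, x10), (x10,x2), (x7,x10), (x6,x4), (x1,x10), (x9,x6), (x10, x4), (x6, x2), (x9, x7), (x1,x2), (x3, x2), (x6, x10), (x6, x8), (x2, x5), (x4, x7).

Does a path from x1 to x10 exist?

Explore from x1.
Distance 1: reach x2, x10.
Found x10.

Yes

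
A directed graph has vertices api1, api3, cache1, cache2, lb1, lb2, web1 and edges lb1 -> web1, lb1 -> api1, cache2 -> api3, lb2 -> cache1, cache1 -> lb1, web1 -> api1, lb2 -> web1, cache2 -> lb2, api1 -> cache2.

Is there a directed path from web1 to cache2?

Explore from web1.
Distance 1: reach api1.
Distance 2: reach cache2.
Found cache2.

Yes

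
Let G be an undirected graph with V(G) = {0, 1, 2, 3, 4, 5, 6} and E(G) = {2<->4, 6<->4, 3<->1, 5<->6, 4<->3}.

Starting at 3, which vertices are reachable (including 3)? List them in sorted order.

1, 2, 3, 4, 5, 6

Start at 3.
Its neighbours: 1, 4.
Then their neighbours: 2, 6.
Then next layer: 5.
Nothing further is reachable.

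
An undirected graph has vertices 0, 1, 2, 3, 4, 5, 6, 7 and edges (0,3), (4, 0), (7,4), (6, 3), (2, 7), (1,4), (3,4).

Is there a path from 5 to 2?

No

5 has no edges, so nothing is reachable from it.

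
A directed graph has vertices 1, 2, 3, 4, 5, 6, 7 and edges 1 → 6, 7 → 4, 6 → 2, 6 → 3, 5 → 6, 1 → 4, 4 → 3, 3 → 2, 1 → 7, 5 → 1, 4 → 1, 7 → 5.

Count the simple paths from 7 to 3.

7→4→1→6→3
7→4→3
7→5→1→4→3
7→5→1→6→3
7→5→6→3

5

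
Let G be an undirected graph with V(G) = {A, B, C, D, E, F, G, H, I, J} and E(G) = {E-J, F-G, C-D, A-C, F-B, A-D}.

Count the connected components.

5

From A: component {A, C, D}.
From B: component {B, F, G}.
From E: component {E, J}.
From H: component {H}.
From I: component {I}.
That's 5 components.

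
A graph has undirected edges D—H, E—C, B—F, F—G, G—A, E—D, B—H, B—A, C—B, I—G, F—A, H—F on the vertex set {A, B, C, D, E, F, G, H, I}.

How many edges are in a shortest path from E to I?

Distance 0: E.
Distance 1: C, D.
Distance 2: B, H.
Distance 3: A, F.
Distance 4: G.
Distance 5: I — contains I.

5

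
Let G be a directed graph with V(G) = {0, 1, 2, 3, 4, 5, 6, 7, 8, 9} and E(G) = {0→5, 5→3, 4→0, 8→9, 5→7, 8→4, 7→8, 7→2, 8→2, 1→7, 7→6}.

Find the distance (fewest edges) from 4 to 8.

Distance 0: 4.
Distance 1: 0.
Distance 2: 5.
Distance 3: 3, 7.
Distance 4: 2, 6, 8 — contains 8.

4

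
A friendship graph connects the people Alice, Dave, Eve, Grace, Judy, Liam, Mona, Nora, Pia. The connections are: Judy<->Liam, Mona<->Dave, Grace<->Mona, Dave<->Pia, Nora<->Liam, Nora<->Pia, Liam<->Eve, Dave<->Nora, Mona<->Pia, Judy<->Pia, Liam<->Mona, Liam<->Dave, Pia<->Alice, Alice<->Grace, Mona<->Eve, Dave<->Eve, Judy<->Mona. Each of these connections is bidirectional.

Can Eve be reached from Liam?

Yes

Explore from Liam.
Distance 1: reach Dave, Eve, Judy, Mona, Nora.
Found Eve.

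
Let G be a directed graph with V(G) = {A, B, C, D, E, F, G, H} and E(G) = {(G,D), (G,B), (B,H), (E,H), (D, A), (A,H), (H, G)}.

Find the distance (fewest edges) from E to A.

Distance 0: E.
Distance 1: H.
Distance 2: G.
Distance 3: B, D.
Distance 4: A — contains A.

4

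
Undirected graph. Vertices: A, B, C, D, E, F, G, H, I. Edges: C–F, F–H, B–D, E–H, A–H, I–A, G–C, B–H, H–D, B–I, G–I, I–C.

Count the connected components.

From A: component {A, B, C, D, E, F, G, H, I}.
That's 1 component.

1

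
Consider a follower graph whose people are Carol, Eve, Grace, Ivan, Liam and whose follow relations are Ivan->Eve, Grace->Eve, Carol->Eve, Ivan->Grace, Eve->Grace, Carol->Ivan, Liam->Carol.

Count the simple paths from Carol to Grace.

Carol→Eve→Grace
Carol→Ivan→Eve→Grace
Carol→Ivan→Grace

3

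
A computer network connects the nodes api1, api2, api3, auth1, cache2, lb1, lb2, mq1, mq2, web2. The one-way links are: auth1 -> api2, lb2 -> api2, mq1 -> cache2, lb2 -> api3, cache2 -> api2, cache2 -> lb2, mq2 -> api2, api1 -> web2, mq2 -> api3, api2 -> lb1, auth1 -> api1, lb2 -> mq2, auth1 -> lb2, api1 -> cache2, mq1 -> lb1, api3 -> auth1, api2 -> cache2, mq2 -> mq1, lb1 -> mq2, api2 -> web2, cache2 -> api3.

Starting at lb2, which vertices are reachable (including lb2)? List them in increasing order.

api1, api2, api3, auth1, cache2, lb1, lb2, mq1, mq2, web2

Start at lb2.
Its neighbours: api2, api3, mq2.
Then their neighbours: auth1, cache2, lb1, mq1, web2.
Then next layer: api1.
Every vertex is now reached.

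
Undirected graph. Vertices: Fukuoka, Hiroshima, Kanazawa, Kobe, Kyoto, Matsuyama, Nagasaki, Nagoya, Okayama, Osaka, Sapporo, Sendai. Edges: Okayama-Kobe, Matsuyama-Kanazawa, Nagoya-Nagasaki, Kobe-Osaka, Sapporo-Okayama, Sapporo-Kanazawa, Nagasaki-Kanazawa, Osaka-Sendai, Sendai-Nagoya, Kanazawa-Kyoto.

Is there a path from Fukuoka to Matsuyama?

Fukuoka has no edges, so nothing is reachable from it.

No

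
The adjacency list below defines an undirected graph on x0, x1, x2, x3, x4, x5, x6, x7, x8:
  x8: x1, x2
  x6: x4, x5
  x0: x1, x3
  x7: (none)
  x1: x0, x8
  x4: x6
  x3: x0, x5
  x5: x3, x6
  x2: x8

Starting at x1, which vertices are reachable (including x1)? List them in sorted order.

Start at x1.
Its neighbours: x0, x8.
Then their neighbours: x2, x3.
Then next layer: x5.
Then next layer: x6.
Then next layer: x4.
Nothing further is reachable.

x0, x1, x2, x3, x4, x5, x6, x8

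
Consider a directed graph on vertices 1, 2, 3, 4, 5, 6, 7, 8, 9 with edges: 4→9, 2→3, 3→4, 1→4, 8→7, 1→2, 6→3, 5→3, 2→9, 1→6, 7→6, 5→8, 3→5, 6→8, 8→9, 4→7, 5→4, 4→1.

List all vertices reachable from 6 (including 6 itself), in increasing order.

Start at 6.
Its neighbours: 3, 8.
Then their neighbours: 4, 5, 7, 9.
Then next layer: 1.
Then next layer: 2.
Every vertex is now reached.

1, 2, 3, 4, 5, 6, 7, 8, 9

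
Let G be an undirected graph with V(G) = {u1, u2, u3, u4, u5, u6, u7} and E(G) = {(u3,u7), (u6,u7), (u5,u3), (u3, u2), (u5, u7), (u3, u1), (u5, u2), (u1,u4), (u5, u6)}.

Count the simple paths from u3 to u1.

u3–u1

1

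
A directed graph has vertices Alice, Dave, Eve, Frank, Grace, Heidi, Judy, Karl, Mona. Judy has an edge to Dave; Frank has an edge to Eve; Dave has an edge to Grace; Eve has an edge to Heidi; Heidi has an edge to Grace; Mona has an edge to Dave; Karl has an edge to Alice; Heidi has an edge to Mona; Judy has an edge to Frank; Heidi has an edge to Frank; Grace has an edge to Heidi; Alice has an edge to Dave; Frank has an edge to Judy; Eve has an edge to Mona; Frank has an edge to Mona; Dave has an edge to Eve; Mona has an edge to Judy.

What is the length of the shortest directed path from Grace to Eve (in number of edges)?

3

Distance 0: Grace.
Distance 1: Heidi.
Distance 2: Frank, Mona.
Distance 3: Dave, Eve, Judy — contains Eve.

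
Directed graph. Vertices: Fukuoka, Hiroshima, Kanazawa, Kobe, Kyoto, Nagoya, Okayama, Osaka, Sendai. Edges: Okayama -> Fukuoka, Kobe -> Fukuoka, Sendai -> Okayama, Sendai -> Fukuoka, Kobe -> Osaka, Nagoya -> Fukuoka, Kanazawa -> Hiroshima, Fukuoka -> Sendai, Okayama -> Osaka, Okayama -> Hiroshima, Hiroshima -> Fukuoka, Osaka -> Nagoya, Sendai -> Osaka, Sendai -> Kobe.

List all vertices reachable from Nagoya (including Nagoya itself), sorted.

Start at Nagoya.
Its neighbours: Fukuoka.
Then their neighbours: Sendai.
Then next layer: Kobe, Okayama, Osaka.
Then next layer: Hiroshima.
Nothing further is reachable.

Fukuoka, Hiroshima, Kobe, Nagoya, Okayama, Osaka, Sendai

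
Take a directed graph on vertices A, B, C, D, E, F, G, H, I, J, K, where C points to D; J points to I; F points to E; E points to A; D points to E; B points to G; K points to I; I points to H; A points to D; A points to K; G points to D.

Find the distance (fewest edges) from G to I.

Distance 0: G.
Distance 1: D.
Distance 2: E.
Distance 3: A.
Distance 4: K.
Distance 5: I — contains I.

5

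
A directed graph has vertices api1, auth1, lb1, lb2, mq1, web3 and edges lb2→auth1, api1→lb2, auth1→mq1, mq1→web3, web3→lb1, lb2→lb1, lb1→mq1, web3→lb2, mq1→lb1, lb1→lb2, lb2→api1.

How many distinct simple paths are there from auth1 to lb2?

auth1→mq1→lb1→lb2
auth1→mq1→web3→lb1→lb2
auth1→mq1→web3→lb2

3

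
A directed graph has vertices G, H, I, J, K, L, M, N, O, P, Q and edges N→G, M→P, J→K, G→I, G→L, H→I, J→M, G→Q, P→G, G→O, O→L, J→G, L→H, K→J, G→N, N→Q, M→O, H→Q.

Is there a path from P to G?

Explore from P.
Distance 1: reach G.
Found G.

Yes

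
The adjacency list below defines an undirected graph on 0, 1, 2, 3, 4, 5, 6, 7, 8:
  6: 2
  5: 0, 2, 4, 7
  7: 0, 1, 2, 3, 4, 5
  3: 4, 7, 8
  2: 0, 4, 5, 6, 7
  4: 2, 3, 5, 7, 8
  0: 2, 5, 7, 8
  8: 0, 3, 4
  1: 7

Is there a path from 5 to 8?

Yes

Explore from 5.
Distance 1: reach 0, 2, 4, 7.
Distance 2: reach 1, 3, 6, 8.
Found 8.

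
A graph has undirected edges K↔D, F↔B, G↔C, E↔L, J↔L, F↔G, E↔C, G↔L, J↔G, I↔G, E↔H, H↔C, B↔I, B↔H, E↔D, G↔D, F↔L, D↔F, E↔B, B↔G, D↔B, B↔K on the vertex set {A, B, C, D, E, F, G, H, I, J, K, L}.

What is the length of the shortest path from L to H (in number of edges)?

2

Distance 0: L.
Distance 1: E, F, G, J.
Distance 2: B, C, D, H, I — contains H.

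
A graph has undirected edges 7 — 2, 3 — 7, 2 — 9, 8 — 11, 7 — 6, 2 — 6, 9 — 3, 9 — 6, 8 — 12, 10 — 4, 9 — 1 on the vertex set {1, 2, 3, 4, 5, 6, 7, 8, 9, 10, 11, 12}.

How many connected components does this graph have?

4

From 1: component {1, 2, 3, 6, 7, 9}.
From 4: component {4, 10}.
From 5: component {5}.
From 8: component {8, 11, 12}.
That's 4 components.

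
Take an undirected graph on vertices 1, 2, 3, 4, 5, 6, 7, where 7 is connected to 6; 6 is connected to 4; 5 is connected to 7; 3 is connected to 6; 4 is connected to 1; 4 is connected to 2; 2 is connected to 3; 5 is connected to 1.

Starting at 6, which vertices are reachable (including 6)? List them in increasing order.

Start at 6.
Its neighbours: 3, 4, 7.
Then their neighbours: 1, 2, 5.
Every vertex is now reached.

1, 2, 3, 4, 5, 6, 7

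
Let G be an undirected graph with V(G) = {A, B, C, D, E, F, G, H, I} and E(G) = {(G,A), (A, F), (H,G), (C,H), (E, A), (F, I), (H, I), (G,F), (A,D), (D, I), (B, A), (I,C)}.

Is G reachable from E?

Explore from E.
Distance 1: reach A.
Distance 2: reach B, D, F, G.
Found G.

Yes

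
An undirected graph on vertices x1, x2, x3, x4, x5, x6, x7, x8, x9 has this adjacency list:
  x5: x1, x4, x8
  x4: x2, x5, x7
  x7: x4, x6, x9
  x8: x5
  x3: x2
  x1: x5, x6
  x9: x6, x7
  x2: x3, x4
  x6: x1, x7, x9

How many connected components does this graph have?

From x1: component {x1, x2, x3, x4, x5, x6, x7, x8, x9}.
That's 1 component.

1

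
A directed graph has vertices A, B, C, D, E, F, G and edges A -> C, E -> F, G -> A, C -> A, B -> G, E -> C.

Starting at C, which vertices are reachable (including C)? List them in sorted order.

Start at C.
Its neighbours: A.
Nothing further is reachable.

A, C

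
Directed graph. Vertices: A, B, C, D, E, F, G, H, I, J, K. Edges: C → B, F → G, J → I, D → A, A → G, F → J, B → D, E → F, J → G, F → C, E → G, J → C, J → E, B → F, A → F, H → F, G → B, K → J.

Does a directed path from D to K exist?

Explore from D.
Distance 1: reach A.
Distance 2: reach F, G.
Distance 3: reach B, C, J.
Distance 4: reach E, I.
The search from D is exhausted; no directed path reaches K.

No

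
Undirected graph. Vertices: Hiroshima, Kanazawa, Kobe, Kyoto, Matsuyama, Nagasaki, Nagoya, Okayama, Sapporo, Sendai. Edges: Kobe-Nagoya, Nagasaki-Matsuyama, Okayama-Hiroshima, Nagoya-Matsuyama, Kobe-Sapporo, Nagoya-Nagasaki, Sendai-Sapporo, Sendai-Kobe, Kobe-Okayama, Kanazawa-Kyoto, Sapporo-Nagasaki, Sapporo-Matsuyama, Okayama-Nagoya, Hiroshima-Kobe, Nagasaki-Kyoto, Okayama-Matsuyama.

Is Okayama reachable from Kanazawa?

Explore from Kanazawa.
Distance 1: reach Kyoto.
Distance 2: reach Nagasaki.
Distance 3: reach Matsuyama, Nagoya, Sapporo.
Distance 4: reach Kobe, Okayama, Sendai.
Found Okayama.

Yes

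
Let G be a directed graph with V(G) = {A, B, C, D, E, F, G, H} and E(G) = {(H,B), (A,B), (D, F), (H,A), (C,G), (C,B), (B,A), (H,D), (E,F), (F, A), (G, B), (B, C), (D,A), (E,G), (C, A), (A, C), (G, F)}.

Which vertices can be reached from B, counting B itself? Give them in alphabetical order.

A, B, C, F, G

Start at B.
Its neighbours: A, C.
Then their neighbours: G.
Then next layer: F.
Nothing further is reachable.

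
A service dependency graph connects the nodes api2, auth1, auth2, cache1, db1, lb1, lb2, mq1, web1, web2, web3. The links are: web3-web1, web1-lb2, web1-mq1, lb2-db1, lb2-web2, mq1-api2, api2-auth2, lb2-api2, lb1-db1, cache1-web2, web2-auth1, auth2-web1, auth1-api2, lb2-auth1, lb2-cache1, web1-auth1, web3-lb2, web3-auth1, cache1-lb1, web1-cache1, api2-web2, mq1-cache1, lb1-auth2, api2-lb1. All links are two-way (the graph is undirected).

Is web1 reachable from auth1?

Explore from auth1.
Distance 1: reach api2, lb2, web1, web2, web3.
Found web1.

Yes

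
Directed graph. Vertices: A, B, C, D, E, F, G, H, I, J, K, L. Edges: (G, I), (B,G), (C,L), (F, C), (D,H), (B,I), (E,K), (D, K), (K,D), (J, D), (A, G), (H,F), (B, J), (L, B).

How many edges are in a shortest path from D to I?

Distance 0: D.
Distance 1: H, K.
Distance 2: F.
Distance 3: C.
Distance 4: L.
Distance 5: B.
Distance 6: G, I, J — contains I.

6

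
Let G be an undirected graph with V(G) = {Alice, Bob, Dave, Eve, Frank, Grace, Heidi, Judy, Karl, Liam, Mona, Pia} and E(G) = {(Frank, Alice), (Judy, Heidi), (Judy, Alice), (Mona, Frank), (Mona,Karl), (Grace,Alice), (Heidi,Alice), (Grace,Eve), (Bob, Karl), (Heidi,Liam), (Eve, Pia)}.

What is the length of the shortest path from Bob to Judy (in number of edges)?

5

Distance 0: Bob.
Distance 1: Karl.
Distance 2: Mona.
Distance 3: Frank.
Distance 4: Alice.
Distance 5: Grace, Heidi, Judy — contains Judy.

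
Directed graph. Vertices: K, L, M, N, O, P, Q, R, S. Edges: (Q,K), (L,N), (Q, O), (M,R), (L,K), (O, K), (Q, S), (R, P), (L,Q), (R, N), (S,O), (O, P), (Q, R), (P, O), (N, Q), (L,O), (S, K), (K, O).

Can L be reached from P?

Explore from P.
Distance 1: reach O.
Distance 2: reach K.
The search from P is exhausted; no directed path reaches L.

No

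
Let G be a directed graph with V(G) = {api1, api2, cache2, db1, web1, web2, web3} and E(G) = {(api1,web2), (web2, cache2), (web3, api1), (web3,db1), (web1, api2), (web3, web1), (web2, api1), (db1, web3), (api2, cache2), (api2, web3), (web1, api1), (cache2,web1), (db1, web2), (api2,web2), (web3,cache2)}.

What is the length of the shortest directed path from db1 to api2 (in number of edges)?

3

Distance 0: db1.
Distance 1: web2, web3.
Distance 2: api1, cache2, web1.
Distance 3: api2 — contains api2.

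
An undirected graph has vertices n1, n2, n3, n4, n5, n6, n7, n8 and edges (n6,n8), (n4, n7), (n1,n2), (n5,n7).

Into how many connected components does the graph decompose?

From n1: component {n1, n2}.
From n3: component {n3}.
From n4: component {n4, n5, n7}.
From n6: component {n6, n8}.
That's 4 components.

4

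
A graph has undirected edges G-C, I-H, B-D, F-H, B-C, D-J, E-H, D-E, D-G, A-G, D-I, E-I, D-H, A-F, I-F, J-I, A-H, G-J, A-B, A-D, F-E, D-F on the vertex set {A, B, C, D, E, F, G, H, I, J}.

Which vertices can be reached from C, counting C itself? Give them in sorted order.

A, B, C, D, E, F, G, H, I, J

Start at C.
Its neighbours: B, G.
Then their neighbours: A, D, J.
Then next layer: E, F, H, I.
Every vertex is now reached.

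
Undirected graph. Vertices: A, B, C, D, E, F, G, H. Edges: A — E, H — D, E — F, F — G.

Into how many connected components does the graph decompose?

From A: component {A, E, F, G}.
From B: component {B}.
From C: component {C}.
From D: component {D, H}.
That's 4 components.

4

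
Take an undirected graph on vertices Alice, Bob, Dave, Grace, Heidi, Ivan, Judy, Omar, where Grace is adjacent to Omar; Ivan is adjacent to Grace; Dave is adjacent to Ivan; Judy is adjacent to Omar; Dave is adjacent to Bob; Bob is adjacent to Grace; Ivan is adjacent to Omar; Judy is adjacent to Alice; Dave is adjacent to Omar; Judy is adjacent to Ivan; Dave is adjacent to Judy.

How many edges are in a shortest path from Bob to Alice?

Distance 0: Bob.
Distance 1: Dave, Grace.
Distance 2: Ivan, Judy, Omar.
Distance 3: Alice — contains Alice.

3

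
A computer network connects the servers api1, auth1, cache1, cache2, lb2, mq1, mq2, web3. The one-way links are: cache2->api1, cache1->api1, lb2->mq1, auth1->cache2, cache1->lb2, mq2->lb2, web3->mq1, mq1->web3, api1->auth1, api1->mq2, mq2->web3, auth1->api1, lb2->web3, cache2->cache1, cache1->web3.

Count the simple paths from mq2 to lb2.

mq2→lb2

1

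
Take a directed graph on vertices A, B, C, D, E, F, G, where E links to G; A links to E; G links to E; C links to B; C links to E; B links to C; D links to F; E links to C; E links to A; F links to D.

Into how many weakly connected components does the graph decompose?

From A: component {A, B, C, E, G}.
From D: component {D, F}.
That's 2 components.

2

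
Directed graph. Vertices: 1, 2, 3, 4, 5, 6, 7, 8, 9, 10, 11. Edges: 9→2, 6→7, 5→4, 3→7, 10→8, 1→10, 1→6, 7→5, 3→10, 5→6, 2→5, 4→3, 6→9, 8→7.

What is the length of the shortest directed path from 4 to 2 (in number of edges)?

Distance 0: 4.
Distance 1: 3.
Distance 2: 7, 10.
Distance 3: 5, 8.
Distance 4: 6.
Distance 5: 9.
Distance 6: 2 — contains 2.

6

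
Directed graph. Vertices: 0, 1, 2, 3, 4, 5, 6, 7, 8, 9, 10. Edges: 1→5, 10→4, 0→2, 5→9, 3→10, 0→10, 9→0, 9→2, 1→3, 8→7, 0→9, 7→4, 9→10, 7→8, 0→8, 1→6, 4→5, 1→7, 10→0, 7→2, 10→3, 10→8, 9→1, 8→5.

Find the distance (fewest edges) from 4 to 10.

3

Distance 0: 4.
Distance 1: 5.
Distance 2: 9.
Distance 3: 0, 1, 2, 10 — contains 10.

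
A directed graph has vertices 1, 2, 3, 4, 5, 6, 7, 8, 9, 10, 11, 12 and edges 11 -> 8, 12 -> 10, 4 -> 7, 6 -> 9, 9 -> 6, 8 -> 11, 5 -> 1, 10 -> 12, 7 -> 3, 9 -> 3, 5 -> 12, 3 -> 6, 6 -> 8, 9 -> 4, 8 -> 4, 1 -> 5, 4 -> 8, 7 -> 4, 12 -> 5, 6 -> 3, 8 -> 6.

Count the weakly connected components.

3

From 1: component {1, 5, 10, 12}.
From 2: component {2}.
From 3: component {3, 4, 6, 7, 8, 9, 11}.
That's 3 components.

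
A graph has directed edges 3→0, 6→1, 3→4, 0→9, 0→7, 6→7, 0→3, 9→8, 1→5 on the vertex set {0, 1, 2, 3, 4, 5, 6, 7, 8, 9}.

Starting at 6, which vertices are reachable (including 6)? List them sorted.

Start at 6.
Its neighbours: 1, 7.
Then their neighbours: 5.
Nothing further is reachable.

1, 5, 6, 7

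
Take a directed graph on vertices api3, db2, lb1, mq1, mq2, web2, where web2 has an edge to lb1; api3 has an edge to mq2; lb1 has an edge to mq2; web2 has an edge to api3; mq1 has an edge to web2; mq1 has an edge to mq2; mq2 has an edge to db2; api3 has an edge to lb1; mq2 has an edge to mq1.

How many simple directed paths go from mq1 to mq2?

4

mq1→mq2
mq1→web2→api3→lb1→mq2
mq1→web2→api3→mq2
mq1→web2→lb1→mq2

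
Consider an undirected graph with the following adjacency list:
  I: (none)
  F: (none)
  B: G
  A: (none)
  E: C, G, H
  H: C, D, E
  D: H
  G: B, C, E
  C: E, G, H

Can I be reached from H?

No

Explore from H.
Distance 1: reach C, D, E.
Distance 2: reach G.
Distance 3: reach B.
The search is exhausted without reaching I; it lies in a different component.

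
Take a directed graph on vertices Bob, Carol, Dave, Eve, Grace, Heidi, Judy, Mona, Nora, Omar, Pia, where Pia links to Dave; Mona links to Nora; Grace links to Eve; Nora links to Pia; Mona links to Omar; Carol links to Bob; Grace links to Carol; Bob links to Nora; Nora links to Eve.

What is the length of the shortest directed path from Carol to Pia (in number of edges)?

3

Distance 0: Carol.
Distance 1: Bob.
Distance 2: Nora.
Distance 3: Eve, Pia — contains Pia.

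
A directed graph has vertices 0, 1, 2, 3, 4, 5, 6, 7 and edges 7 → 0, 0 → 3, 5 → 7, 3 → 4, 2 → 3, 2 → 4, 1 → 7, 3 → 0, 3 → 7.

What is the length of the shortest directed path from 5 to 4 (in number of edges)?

Distance 0: 5.
Distance 1: 7.
Distance 2: 0.
Distance 3: 3.
Distance 4: 4 — contains 4.

4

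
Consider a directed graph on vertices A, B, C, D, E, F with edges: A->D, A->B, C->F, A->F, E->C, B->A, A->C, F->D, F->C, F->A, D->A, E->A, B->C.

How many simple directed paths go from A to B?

1

A→B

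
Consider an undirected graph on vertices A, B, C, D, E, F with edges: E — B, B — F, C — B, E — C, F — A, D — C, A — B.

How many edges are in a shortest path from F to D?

3

Distance 0: F.
Distance 1: A, B.
Distance 2: C, E.
Distance 3: D — contains D.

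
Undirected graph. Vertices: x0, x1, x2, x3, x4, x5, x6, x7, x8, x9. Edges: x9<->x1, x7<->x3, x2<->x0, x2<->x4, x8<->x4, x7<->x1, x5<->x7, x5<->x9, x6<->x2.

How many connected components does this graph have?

From x0: component {x0, x2, x4, x6, x8}.
From x1: component {x1, x3, x5, x7, x9}.
That's 2 components.

2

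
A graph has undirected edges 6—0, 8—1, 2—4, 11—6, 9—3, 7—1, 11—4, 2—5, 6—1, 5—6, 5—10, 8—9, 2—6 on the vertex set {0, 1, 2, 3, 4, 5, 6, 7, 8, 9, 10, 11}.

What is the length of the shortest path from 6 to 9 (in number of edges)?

3

Distance 0: 6.
Distance 1: 0, 1, 2, 5, 11.
Distance 2: 4, 7, 8, 10.
Distance 3: 9 — contains 9.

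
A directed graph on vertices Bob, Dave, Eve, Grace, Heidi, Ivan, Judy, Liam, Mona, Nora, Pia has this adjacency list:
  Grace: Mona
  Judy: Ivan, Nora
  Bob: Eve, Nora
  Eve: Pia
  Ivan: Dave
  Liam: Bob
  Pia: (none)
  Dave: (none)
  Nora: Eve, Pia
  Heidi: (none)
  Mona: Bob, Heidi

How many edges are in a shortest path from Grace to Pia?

Distance 0: Grace.
Distance 1: Mona.
Distance 2: Bob, Heidi.
Distance 3: Eve, Nora.
Distance 4: Pia — contains Pia.

4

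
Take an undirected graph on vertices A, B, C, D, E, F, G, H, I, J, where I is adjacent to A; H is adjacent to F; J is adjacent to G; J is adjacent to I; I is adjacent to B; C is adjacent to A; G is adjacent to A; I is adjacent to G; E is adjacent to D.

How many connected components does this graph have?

3

From A: component {A, B, C, G, I, J}.
From D: component {D, E}.
From F: component {F, H}.
That's 3 components.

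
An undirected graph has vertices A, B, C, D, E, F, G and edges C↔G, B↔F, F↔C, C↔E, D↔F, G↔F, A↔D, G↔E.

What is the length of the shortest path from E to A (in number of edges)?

4

Distance 0: E.
Distance 1: C, G.
Distance 2: F.
Distance 3: B, D.
Distance 4: A — contains A.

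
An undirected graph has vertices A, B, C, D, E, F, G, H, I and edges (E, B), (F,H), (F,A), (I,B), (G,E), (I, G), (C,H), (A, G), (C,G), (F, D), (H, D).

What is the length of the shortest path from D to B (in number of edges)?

5

Distance 0: D.
Distance 1: F, H.
Distance 2: A, C.
Distance 3: G.
Distance 4: E, I.
Distance 5: B — contains B.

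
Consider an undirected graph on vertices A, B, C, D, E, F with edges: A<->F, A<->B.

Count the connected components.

4

From A: component {A, B, F}.
From C: component {C}.
From D: component {D}.
From E: component {E}.
That's 4 components.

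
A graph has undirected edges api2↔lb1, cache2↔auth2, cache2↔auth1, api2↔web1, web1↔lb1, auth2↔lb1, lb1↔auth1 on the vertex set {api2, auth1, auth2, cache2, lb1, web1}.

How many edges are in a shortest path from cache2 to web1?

3

Distance 0: cache2.
Distance 1: auth1, auth2.
Distance 2: lb1.
Distance 3: api2, web1 — contains web1.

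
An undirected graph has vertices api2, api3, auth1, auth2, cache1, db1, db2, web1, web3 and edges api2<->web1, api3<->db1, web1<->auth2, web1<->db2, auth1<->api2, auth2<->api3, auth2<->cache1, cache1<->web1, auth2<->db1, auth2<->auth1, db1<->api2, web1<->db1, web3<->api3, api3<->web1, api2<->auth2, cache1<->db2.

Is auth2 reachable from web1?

Explore from web1.
Distance 1: reach api2, api3, auth2, cache1, db1, db2.
Found auth2.

Yes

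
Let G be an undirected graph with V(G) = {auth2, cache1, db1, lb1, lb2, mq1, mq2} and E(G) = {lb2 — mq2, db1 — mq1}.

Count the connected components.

5

From auth2: component {auth2}.
From cache1: component {cache1}.
From db1: component {db1, mq1}.
From lb1: component {lb1}.
From lb2: component {lb2, mq2}.
That's 5 components.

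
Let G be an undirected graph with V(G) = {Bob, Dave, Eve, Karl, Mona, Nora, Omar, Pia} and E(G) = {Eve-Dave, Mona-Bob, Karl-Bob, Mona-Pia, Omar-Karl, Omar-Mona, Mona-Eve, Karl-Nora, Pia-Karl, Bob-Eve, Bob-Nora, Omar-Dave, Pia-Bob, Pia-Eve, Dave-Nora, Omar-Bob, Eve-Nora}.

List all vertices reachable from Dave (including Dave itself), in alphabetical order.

Bob, Dave, Eve, Karl, Mona, Nora, Omar, Pia

Start at Dave.
Its neighbours: Eve, Nora, Omar.
Then their neighbours: Bob, Karl, Mona, Pia.
Every vertex is now reached.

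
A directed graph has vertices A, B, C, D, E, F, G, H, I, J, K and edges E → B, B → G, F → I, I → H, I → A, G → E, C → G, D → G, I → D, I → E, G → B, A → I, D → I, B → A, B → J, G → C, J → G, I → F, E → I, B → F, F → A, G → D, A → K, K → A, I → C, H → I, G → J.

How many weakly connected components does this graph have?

1

From A: component {A, B, C, D, E, F, G, H, I, J, K}.
That's 1 component.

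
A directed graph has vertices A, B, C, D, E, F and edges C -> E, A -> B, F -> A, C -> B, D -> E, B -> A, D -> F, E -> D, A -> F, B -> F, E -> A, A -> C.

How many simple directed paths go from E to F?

4

E→A→B→F
E→A→C→B→F
E→A→F
E→D→F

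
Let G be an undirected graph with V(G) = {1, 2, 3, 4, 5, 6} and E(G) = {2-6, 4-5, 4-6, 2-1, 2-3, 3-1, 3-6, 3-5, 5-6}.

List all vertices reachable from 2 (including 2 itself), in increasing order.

1, 2, 3, 4, 5, 6

Start at 2.
Its neighbours: 1, 3, 6.
Then their neighbours: 4, 5.
Every vertex is now reached.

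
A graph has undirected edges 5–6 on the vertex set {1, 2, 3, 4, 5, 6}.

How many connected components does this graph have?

From 1: component {1}.
From 2: component {2}.
From 3: component {3}.
From 4: component {4}.
From 5: component {5, 6}.
That's 5 components.

5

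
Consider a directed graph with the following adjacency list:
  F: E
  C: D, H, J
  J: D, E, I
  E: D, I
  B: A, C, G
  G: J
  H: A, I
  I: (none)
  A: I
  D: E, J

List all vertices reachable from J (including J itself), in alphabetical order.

D, E, I, J

Start at J.
Its neighbours: D, E, I.
Nothing further is reachable.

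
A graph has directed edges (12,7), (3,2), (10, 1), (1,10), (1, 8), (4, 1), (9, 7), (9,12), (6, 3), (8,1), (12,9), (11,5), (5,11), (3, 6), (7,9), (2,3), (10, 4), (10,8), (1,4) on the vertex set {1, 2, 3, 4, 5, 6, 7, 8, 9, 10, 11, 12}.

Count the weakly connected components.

From 1: component {1, 4, 8, 10}.
From 2: component {2, 3, 6}.
From 5: component {5, 11}.
From 7: component {7, 9, 12}.
That's 4 components.

4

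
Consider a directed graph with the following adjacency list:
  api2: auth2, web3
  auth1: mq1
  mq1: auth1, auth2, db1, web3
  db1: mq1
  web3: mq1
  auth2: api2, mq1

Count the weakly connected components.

1

From api2: component {api2, auth1, auth2, db1, mq1, web3}.
That's 1 component.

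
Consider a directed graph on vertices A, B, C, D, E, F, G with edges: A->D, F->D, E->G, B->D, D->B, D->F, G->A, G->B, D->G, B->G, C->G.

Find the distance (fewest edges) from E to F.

4

Distance 0: E.
Distance 1: G.
Distance 2: A, B.
Distance 3: D.
Distance 4: F — contains F.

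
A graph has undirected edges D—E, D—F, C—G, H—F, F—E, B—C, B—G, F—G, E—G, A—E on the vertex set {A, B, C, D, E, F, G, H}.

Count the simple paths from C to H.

6

C–B–G–E–D–F–H
C–B–G–E–F–H
C–B–G–F–H
C–G–E–D–F–H
C–G–E–F–H
C–G–F–H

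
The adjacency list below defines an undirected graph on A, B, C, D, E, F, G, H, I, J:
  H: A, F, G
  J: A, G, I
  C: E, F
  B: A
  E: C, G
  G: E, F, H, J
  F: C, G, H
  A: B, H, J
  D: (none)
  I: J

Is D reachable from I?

No

Explore from I.
Distance 1: reach J.
Distance 2: reach A, G.
Distance 3: reach B, E, F, H.
Distance 4: reach C.
The search is exhausted without reaching D; it lies in a different component.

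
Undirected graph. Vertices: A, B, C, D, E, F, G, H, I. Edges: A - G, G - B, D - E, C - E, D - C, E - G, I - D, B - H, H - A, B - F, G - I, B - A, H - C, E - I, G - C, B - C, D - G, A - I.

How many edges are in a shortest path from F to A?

2

Distance 0: F.
Distance 1: B.
Distance 2: A, C, G, H — contains A.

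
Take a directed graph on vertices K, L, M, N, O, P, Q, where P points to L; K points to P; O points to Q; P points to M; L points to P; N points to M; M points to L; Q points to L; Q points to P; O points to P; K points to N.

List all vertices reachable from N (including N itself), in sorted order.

L, M, N, P

Start at N.
Its neighbours: M.
Then their neighbours: L.
Then next layer: P.
Nothing further is reachable.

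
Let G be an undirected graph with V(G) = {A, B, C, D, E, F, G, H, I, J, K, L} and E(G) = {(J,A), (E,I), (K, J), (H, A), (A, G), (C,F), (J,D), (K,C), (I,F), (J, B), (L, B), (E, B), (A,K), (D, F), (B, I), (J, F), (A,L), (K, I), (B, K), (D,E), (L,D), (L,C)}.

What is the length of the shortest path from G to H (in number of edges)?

Distance 0: G.
Distance 1: A.
Distance 2: H, J, K, L — contains H.

2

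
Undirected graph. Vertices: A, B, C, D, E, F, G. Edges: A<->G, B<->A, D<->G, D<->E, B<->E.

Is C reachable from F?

No

F has no edges, so nothing is reachable from it.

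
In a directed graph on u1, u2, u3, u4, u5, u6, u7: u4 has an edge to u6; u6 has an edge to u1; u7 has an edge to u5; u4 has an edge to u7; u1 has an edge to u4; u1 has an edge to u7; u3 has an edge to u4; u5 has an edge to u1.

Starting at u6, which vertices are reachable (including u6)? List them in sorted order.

u1, u4, u5, u6, u7

Start at u6.
Its neighbours: u1.
Then their neighbours: u4, u7.
Then next layer: u5.
Nothing further is reachable.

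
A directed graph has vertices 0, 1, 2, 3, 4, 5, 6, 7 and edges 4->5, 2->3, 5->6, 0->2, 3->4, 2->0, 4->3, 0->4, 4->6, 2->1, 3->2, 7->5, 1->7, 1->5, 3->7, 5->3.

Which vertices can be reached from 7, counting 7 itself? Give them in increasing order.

Start at 7.
Its neighbours: 5.
Then their neighbours: 3, 6.
Then next layer: 2, 4.
Then next layer: 0, 1.
Every vertex is now reached.

0, 1, 2, 3, 4, 5, 6, 7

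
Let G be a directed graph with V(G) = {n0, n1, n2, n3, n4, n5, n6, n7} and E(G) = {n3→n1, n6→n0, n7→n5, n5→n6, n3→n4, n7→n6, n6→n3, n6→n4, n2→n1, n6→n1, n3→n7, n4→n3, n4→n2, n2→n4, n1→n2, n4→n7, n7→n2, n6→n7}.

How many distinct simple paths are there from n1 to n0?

4

n1→n2→n4→n3→n7→n5→n6→n0
n1→n2→n4→n3→n7→n6→n0
n1→n2→n4→n7→n5→n6→n0
n1→n2→n4→n7→n6→n0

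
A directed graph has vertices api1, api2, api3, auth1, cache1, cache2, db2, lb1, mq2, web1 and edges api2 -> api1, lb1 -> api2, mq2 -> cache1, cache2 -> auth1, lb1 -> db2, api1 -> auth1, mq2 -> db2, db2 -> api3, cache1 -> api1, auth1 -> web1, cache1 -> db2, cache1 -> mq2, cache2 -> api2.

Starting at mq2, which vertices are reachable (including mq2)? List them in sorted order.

api1, api3, auth1, cache1, db2, mq2, web1

Start at mq2.
Its neighbours: cache1, db2.
Then their neighbours: api1, api3.
Then next layer: auth1.
Then next layer: web1.
Nothing further is reachable.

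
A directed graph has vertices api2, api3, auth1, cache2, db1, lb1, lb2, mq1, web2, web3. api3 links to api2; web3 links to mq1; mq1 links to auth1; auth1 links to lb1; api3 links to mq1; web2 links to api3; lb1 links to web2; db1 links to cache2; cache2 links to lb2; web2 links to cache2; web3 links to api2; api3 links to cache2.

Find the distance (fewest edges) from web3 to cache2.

5

Distance 0: web3.
Distance 1: api2, mq1.
Distance 2: auth1.
Distance 3: lb1.
Distance 4: web2.
Distance 5: api3, cache2 — contains cache2.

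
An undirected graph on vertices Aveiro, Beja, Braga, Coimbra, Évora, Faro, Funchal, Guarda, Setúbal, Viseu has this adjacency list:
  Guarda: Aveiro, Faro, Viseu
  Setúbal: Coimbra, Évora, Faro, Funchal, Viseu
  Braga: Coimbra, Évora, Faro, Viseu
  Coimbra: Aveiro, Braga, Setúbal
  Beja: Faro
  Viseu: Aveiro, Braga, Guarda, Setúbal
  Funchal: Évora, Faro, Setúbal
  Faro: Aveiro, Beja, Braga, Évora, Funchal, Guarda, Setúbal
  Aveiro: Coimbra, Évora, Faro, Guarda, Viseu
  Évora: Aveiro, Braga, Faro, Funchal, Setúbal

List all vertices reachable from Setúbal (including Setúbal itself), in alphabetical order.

Start at Setúbal.
Its neighbours: Coimbra, Évora, Faro, Funchal, Viseu.
Then their neighbours: Aveiro, Beja, Braga, Guarda.
Every vertex is now reached.

Aveiro, Beja, Braga, Coimbra, Évora, Faro, Funchal, Guarda, Setúbal, Viseu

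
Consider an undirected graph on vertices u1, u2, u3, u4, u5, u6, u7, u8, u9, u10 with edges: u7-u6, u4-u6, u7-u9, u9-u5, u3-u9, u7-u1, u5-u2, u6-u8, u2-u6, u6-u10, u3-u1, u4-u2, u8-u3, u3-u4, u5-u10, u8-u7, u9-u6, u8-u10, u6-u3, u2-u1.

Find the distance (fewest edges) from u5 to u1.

2

Distance 0: u5.
Distance 1: u2, u9, u10.
Distance 2: u1, u3, u4, u6, u7, u8 — contains u1.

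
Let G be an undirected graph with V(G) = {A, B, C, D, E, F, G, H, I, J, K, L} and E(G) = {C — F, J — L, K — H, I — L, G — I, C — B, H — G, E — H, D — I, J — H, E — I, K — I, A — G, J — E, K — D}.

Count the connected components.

From A: component {A, D, E, G, H, I, J, K, L}.
From B: component {B, C, F}.
That's 2 components.

2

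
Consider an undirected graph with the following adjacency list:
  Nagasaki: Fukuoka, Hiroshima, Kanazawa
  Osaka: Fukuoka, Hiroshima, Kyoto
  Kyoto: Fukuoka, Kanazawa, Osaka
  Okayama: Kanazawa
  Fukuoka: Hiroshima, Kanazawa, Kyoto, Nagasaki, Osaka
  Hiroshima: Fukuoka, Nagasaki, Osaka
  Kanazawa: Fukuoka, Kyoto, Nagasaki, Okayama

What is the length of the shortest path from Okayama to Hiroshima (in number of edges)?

Distance 0: Okayama.
Distance 1: Kanazawa.
Distance 2: Fukuoka, Kyoto, Nagasaki.
Distance 3: Hiroshima, Osaka — contains Hiroshima.

3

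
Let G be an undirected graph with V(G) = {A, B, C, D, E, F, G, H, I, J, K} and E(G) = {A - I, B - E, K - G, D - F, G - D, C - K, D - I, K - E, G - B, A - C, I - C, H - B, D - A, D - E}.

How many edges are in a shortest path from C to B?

3

Distance 0: C.
Distance 1: A, I, K.
Distance 2: D, E, G.
Distance 3: B, F — contains B.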